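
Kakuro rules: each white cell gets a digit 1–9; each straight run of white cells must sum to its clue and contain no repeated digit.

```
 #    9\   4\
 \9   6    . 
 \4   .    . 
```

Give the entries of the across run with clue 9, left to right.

6, 3

4 in 2 cells must be {1,3}.
R1C2 = 9 − 6 = 3 completes the 9 across.
R2C1 = 9 − 6 = 3 completes the 9 down.
R2C2 = 4 − 3 = 1 completes the 4 across.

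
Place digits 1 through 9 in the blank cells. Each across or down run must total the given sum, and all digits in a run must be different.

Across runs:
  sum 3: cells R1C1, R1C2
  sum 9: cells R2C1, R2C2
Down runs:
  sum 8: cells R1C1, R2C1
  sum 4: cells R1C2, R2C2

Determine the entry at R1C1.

3 in 2 cells must be {1,2}; 4 in 2 cells must be {1,3}.
The 3 across and the 4 down share only 1, so R1C2 = 1.
R2C2 = 4 − 1 = 3 completes the 4 down.
R1C1 = 3 − 1 = 2 completes the 3 across.
R2C1 = 9 − 3 = 6 completes the 9 across.

2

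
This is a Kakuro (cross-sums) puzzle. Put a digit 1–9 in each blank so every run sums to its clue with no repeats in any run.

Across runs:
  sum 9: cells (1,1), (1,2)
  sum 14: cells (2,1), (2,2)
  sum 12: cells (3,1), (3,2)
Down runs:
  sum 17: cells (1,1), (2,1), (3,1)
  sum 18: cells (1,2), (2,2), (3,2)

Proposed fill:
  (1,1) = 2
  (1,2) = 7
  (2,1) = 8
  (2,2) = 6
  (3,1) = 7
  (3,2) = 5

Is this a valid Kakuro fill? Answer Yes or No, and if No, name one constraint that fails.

Across: 2+7=9; 8+6=14; 7+5=12. Down: 2+8+7=17; 7+6+5=18. No digit repeats within any run.

Yes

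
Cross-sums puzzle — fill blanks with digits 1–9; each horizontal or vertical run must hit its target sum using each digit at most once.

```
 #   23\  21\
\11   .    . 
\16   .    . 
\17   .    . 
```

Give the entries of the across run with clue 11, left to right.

16 in 2 cells must be {7,9}; 17 in 2 cells must be {8,9}; 23 in 3 cells must be {6,8,9}.
The 16 across and the 23 down share only 9, so R2C1 = 9.
R2C2 = 16 − 9 = 7 completes the 16 across.
Given what's placed, R3C1 must be 8 to fit the 17 across and 23 down.
R3C2 = 17 − 8 = 9 completes the 17 across.
R1C1 = 23 − 17 = 6 completes the 23 down.
R1C2 = 11 − 6 = 5 completes the 11 across.

6 5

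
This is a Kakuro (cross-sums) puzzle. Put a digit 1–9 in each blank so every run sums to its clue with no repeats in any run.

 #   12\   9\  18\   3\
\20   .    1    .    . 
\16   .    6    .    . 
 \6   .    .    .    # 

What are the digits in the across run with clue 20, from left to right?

6 in 3 cells must be {1,2,3}; 3 in 2 cells must be {1,2}.
R1C4 = 2: the only remaining digit allowed by both the 20 across and the 3 down.
R2C4 = 3 − 2 = 1 completes the 3 down.
R3C2 = 9 − 7 = 2 completes the 9 down.
No cell is forced outright now. R3C3 can only be 1 or 3 (the digits allowed by both its 6 across and its 18 down). If R3C3 = 1: then R2C3 would have to be in {2,4,5,7} for the 16 across but in {8,9} for the 18 down — contradiction. So R3C3 = 3.
R2C3 = 7: the only remaining digit allowed by both the 16 across and the 18 down.
R3C1 = 6 − 5 = 1 completes the 6 across.
R1C3 = 18 − 10 = 8 completes the 18 down.
R2C1 = 16 − 14 = 2 completes the 16 across.
R1C1 = 20 − 11 = 9 completes the 20 across.

9 1 8 2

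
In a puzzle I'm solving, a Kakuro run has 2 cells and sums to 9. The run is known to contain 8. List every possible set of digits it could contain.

{1,8}

2 distinct digits from 1–9 sum between 3 and 17.
Keeping only sets containing 8.
Only one set works: {1,8}.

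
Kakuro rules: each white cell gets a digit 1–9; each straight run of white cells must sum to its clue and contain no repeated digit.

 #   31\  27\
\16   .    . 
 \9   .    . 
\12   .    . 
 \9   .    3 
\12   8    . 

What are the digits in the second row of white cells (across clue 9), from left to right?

1, 8

16 in 2 cells must be {7,9}.
R4C1 = 9 − 3 = 6 completes the 9 across.
R5C2 = 12 − 8 = 4 completes the 12 across.
Nothing is forced directly, so branch on R1C1, whose candidates are 7 or 9. If R1C1 = 7: that forces R1C2 = 9, R2C1 = 1, after which R2C2 would have to be in {8} for the 9 across but in {5,6} for the 27 down — contradiction. So R1C1 = 9.
R1C2 = 16 − 9 = 7 completes the 16 across.
Nothing is forced directly, so branch on R2C2, whose candidates are 5 or 8. If R2C2 = 5: then R2C1 would have to be in {4} for the 9 across but in {1,3,5,7} for the 31 down — contradiction. So R2C2 = 8.
R2C1 = 9 − 8 = 1 completes the 9 across.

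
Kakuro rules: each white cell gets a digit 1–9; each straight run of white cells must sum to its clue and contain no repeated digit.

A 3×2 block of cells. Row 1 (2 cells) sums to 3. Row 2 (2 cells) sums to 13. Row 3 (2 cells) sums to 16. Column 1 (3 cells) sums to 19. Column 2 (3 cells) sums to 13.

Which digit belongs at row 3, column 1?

3 in 2 cells must be {1,2}; 16 in 2 cells must be {7,9}.
The 3 across and the 19 down share only 2, so (1,1) = 2.
(1,2) = 3 − 2 = 1 completes the 3 across.
Given what's placed, (3,1) must be 9 to fit the 16 across and 19 down.
(3,2) = 16 − 9 = 7 completes the 16 across.
(2,1) = 19 − 11 = 8 completes the 19 down.
(2,2) = 13 − 8 = 5 completes the 13 across.

9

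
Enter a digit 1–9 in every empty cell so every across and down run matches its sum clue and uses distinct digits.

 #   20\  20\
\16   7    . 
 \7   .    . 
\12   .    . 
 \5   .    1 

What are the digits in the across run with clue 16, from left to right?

16 in 2 cells must be {7,9}.
R1C2 = 16 − 7 = 9 completes the 16 across.
R4C1 = 5 − 1 = 4 completes the 5 across.
Nothing is forced directly, so branch on R3C1, whose candidates are 3 or 8. If R3C1 = 3: that forces R2C1 = 6, after which R2C2 would have to be in {1} for the 7 across but in {2,3,4,6,7,8} for the 20 down — contradiction. So R3C1 = 8.
R2C1 = 20 − 19 = 1 completes the 20 down.
R2C2 = 7 − 1 = 6 completes the 7 across.
R3C2 = 12 − 8 = 4 completes the 12 across.

7 9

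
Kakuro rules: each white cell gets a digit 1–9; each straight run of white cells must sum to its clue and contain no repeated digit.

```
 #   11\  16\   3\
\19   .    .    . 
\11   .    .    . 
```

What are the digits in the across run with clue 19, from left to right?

16 in 2 cells must be {7,9}; 3 in 2 cells must be {1,2}.
The 19 across and the 3 down share only 2, so R1C3 = 2.
The 11 across and the 16 down share only 7, so R2C2 = 7.
R2C3 = 3 − 2 = 1 completes the 3 down.
R1C2 = 16 − 7 = 9 completes the 16 down.
R2C1 = 11 − 8 = 3 completes the 11 across.
R1C1 = 19 − 11 = 8 completes the 19 across.

8, 9, 2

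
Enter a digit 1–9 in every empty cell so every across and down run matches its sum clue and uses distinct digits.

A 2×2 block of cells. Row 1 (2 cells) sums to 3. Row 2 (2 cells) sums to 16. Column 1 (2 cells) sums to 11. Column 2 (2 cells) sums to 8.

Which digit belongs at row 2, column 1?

9

3 in 2 cells must be {1,2}; 16 in 2 cells must be {7,9}.
The 3 across and the 11 down share only 2, so (1,1) = 2.
(1,2) = 3 − 2 = 1 completes the 3 across.
(2,1) = 11 − 2 = 9 completes the 11 down.
(2,2) = 16 − 9 = 7 completes the 16 across.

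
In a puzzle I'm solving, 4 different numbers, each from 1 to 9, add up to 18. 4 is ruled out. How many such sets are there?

4 distinct digits from 1–9 sum between 10 and 30.
Dropping sets that contain 4.
Enumerating: {1,2,6,9}, {1,2,7,8}, {1,3,5,9}, {1,3,6,8}, {2,3,5,8}, {2,3,6,7}.

6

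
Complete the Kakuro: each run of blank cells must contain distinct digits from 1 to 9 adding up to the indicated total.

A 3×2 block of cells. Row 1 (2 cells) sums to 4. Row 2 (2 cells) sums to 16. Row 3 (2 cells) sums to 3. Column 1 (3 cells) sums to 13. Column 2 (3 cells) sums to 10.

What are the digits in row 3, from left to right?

4 in 2 cells must be {1,3}; 16 in 2 cells must be {7,9}; 3 in 2 cells must be {1,2}.
The 16 across and the 10 down share only 7, so (2,2) = 7.
Given what's placed, (1,2) must be 1 to fit the 4 across and 10 down.
(2,1) = 16 − 7 = 9 completes the 16 across.
(3,1) = 1: the only remaining digit allowed by both the 3 across and the 13 down.
(3,2) = 3 − 1 = 2 completes the 3 across.
(1,1) = 4 − 1 = 3 completes the 4 across.

1 2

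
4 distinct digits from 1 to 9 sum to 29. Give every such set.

{5,7,8,9}

4 distinct digits from 1–9 sum between 10 and 30.
Only one set works: {5,7,8,9}.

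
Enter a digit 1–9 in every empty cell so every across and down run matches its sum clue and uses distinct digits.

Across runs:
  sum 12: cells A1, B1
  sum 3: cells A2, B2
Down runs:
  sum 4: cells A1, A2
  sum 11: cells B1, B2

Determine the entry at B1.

3 in 2 cells must be {1,2}; 4 in 2 cells must be {1,3}.
The 12 across and the 4 down share only 3, so A1 = 3.
B1 = 12 − 3 = 9 completes the 12 across.
A2 = 4 − 3 = 1 completes the 4 down.
B2 = 3 − 1 = 2 completes the 3 across.

9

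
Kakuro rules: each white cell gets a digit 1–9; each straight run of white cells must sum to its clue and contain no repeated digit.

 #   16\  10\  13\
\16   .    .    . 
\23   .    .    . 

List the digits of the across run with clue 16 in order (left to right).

7 4 5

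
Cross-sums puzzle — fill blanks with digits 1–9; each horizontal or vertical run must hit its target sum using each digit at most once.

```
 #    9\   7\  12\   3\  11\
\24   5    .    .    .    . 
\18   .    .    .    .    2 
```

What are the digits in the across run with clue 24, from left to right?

5 1 7 2 9

3 in 2 cells must be {1,2}.
R1C5 = 11 − 2 = 9 completes the 11 down.
R2C1 = 9 − 5 = 4 completes the 9 down.
R2C4 = 1: the only remaining digit allowed by both the 18 across and the 3 down.
R1C4 = 3 − 1 = 2 completes the 3 down.
Given what's placed, R1C2 must be 1 to fit the 24 across and 7 down.
R1C3 = 24 − 17 = 7 completes the 24 across.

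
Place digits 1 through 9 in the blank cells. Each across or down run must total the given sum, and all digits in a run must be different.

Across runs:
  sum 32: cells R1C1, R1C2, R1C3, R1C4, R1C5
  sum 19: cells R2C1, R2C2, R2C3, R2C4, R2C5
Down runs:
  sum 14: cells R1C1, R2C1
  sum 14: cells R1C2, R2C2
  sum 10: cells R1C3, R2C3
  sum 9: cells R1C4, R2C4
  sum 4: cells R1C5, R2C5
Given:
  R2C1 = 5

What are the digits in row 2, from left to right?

4 in 2 cells must be {1,3}.
R1C1 = 14 − 5 = 9 completes the 14 down.
Given what's placed, R1C5 must be 3 to fit the 32 across and 4 down.
R2C5 = 4 − 3 = 1 completes the 4 down.
Nothing is forced directly, so branch on R1C2, whose candidates are 5 or 8. If R1C2 = 5: then R2C2 would have to be in {2,3,4,6,7,8} for the 19 across but in {9} for the 14 down — contradiction. So R1C2 = 8.
Given what's placed, R1C3 must be 7 to fit the 32 across and 10 down.
R1C4 = 32 − 27 = 5 completes the 32 across.
R2C2 = 14 − 8 = 6 completes the 14 down.
R2C3 = 10 − 7 = 3 completes the 10 down.
R2C4 = 19 − 15 = 4 completes the 19 across.

5 6 3 4 1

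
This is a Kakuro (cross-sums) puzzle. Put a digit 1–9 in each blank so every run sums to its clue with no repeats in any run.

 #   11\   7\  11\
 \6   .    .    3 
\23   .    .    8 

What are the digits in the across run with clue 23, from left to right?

9, 6, 8

6 in 3 cells must be {1,2,3}; 23 in 3 cells must be {6,8,9}.
R1C1 = 2: the only remaining digit allowed by both the 6 across and the 11 down.
R1C2 = 6 − 5 = 1 completes the 6 across.
R2C1 = 11 − 2 = 9 completes the 11 down.
R2C2 = 23 − 17 = 6 completes the 23 across.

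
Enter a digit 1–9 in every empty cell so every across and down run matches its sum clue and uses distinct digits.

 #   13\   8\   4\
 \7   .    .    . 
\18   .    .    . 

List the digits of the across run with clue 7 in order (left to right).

7 in 3 cells must be {1,2,4}; 4 in 2 cells must be {1,3}.
The 7 across and the 13 down share only 4, so R1C1 = 4.
Given what's placed, R1C3 must be 1 to fit the 7 across and 4 down.
R2C1 = 13 − 4 = 9 completes the 13 down.
R2C3 = 4 − 1 = 3 completes the 4 down.
R1C2 = 7 − 5 = 2 completes the 7 across.
R2C2 = 18 − 12 = 6 completes the 18 across.

4, 2, 1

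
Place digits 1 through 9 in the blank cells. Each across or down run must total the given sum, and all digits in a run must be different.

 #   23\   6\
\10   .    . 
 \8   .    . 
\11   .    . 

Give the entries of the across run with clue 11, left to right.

8 3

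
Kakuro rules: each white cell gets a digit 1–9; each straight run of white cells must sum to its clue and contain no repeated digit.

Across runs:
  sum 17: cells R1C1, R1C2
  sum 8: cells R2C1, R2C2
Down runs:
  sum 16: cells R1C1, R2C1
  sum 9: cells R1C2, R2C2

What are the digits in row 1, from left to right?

17 in 2 cells must be {8,9}; 16 in 2 cells must be {7,9}.
The 17 across and the 16 down share only 9, so R1C1 = 9.
R1C2 = 17 − 9 = 8 completes the 17 across.
R2C1 = 16 − 9 = 7 completes the 16 down.
R2C2 = 8 − 7 = 1 completes the 8 across.

9, 8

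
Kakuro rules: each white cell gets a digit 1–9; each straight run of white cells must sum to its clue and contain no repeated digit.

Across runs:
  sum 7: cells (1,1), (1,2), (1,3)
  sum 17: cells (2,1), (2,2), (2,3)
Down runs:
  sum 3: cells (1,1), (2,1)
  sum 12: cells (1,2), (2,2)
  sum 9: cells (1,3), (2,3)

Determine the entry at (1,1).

7 in 3 cells must be {1,2,4}; 3 in 2 cells must be {1,2}.
The 7 across and the 12 down share only 4, so (1,2) = 4.
(2,2) = 12 − 4 = 8 completes the 12 down.
Given what's placed, (2,1) must be 2 to fit the 17 across and 3 down.
(2,3) = 17 − 10 = 7 completes the 17 across.
(1,1) = 3 − 2 = 1 completes the 3 down.
(1,3) = 7 − 5 = 2 completes the 7 across.

1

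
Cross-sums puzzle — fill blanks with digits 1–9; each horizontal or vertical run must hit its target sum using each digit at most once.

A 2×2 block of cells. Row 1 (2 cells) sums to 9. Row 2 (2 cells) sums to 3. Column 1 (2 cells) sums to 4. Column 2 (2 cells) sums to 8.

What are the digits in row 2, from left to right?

1 2

3 in 2 cells must be {1,2}; 4 in 2 cells must be {1,3}.
The 3 across and the 4 down share only 1, so (2,1) = 1.
(2,2) = 3 − 1 = 2 completes the 3 across.
(1,1) = 4 − 1 = 3 completes the 4 down.
(1,2) = 9 − 3 = 6 completes the 9 across.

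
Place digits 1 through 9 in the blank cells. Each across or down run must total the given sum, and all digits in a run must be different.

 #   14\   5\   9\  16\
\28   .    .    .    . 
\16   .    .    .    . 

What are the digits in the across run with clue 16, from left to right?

16 in 2 cells must be {7,9}.
Only 4 fits R1C2 under both its across sum 28 and down sum 5.
R2C2 = 5 − 4 = 1 completes the 5 down.
Nothing is forced directly, so branch on R1C4, whose candidates are 7 or 9. If R1C4 = 7: that forces R1C3 = 8, after which R2C3 would have to be in {2,3,4,5,6,7,8,9} for the 16 across but in {1} for the 9 down — contradiction. So R1C4 = 9.
R1C1 = 8: the only remaining digit allowed by both the 28 across and the 14 down.
R1C3 = 28 − 21 = 7 completes the 28 across.
R2C1 = 14 − 8 = 6 completes the 14 down.
R2C3 = 9 − 7 = 2 completes the 9 down.
R2C4 = 16 − 9 = 7 completes the 16 across.

6 1 2 7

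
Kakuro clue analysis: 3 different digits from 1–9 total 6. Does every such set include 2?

The only way to make 6 from 3 distinct digits is {1,2,3}, which contains 2.

Yes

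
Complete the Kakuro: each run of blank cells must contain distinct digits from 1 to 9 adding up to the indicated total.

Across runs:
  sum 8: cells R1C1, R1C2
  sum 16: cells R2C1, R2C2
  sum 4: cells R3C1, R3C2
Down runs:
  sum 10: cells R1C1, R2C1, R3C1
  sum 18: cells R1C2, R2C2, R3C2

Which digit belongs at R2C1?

7

16 in 2 cells must be {7,9}; 4 in 2 cells must be {1,3}.
The 16 across and the 10 down share only 7, so R2C1 = 7.
R2C2 = 16 − 7 = 9 completes the 16 across.
Given what's placed, R3C1 must be 1 to fit the 4 across and 10 down.
R3C2 = 4 − 1 = 3 completes the 4 across.
R1C1 = 10 − 8 = 2 completes the 10 down.
R1C2 = 8 − 2 = 6 completes the 8 across.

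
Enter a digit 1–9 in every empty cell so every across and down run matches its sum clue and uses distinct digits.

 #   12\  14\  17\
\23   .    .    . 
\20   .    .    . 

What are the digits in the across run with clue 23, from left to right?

23 in 3 cells must be {6,8,9}; 17 in 2 cells must be {8,9}.
Nothing is forced directly, so branch on R1C1, whose candidates are 8 or 9. If R1C1 = 8: that forces R1C3 = 9, R2C1 = 4, R2C2 = 9, after which R2C3 would have to be in {7} for the 20 across but in {8} for the 17 down — contradiction. So R1C1 = 9.
Given what's placed, R1C3 must be 8 to fit the 23 across and 17 down.
R2C1 = 12 − 9 = 3 completes the 12 down.
R2C3 = 17 − 8 = 9 completes the 17 down.
R1C2 = 23 − 17 = 6 completes the 23 across.
R2C2 = 20 − 12 = 8 completes the 20 across.

9, 6, 8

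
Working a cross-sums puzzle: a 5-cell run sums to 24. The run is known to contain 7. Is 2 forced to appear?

No

Counterexample: {1,3,4,7,9} sums to 24 under that restriction without using 2.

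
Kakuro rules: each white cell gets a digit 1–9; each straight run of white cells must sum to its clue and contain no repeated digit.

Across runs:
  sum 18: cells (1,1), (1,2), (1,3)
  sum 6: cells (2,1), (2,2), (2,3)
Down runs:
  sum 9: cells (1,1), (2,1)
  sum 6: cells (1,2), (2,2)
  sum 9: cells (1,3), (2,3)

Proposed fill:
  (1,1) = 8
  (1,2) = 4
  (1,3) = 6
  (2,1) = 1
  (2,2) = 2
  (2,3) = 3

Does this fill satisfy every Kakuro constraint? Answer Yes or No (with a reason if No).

Yes

Across: 8+4+6=18; 1+2+3=6. Down: 8+1=9; 4+2=6; 6+3=9. No digit repeats within any run.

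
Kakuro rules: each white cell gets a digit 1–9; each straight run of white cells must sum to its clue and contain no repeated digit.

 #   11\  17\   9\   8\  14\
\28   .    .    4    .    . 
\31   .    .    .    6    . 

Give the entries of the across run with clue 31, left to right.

17 in 2 cells must be {8,9}.
R1C4 = 8 − 6 = 2 completes the 8 down.
R2C3 = 9 − 4 = 5 completes the 9 down.
Nothing is forced directly, so branch on R1C2, whose candidates are 8 or 9. If R1C2 = 8: that forces R2C2 = 9, R2C5 = 8, after which R1C5 would have to be in {5,9} for the 28 across but in {6} for the 14 down — contradiction. So R1C2 = 9.
R2C2 = 17 − 9 = 8 completes the 17 down.
Given what's placed, R2C5 must be 9 to fit the 31 across and 14 down.
R1C5 = 14 − 9 = 5 completes the 14 down.
R2C1 = 31 − 28 = 3 completes the 31 across.

3 8 5 6 9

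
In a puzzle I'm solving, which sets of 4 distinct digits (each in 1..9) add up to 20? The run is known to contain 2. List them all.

{1,2,8,9}; {2,3,6,9}; {2,3,7,8}; {2,4,5,9}; {2,4,6,8}; {2,5,6,7}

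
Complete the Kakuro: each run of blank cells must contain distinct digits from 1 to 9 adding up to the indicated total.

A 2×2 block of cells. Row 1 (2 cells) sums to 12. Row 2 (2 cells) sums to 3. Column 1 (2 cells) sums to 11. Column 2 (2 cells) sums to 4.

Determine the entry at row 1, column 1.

9

3 in 2 cells must be {1,2}; 4 in 2 cells must be {1,3}.
The 12 across and the 4 down share only 3, so (1,2) = 3.
The 3 across and the 11 down share only 2, so (2,1) = 2.
(2,2) = 3 − 2 = 1 completes the 3 across.
(1,1) = 12 − 3 = 9 completes the 12 across.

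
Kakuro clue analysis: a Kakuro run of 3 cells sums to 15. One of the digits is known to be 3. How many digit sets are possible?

2

3 distinct digits from 1–9 sum between 6 and 24.
Keeping only sets containing 3.
Enumerating: {3,4,8}, {3,5,7}.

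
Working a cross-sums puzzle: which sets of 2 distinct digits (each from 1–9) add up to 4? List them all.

2 distinct digits from 1–9 sum between 3 and 17.
Only one set works: {1,3}.

{1,3}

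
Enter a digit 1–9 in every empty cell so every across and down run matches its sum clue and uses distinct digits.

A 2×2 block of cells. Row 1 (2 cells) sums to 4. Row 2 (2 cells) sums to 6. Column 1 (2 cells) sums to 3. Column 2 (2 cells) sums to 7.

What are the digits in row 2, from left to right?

2 4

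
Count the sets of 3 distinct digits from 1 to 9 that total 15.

3 distinct digits from 1–9 sum between 6 and 24.

8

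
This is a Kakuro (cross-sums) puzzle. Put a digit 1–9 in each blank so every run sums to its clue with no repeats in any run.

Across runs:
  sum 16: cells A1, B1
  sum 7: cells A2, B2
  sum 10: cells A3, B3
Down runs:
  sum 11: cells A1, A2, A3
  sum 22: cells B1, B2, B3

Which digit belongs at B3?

16 in 2 cells must be {7,9}.
The 16 across and the 11 down share only 7, so A1 = 7.
B1 = 16 − 7 = 9 completes the 16 across.
Nothing is forced directly, so branch on A2, whose candidates are 1 or 3. If A2 = 3: then B2 would have to be in {4} for the 7 across but in {5,6,7,8} for the 22 down — contradiction. So A2 = 1.
B2 = 7 − 1 = 6 completes the 7 across.
A3 = 11 − 8 = 3 completes the 11 down.
B3 = 10 − 3 = 7 completes the 10 across.

7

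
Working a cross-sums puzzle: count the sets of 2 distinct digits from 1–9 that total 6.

2

2 distinct digits from 1–9 sum between 3 and 17.
Enumerating: {1,5}, {2,4}.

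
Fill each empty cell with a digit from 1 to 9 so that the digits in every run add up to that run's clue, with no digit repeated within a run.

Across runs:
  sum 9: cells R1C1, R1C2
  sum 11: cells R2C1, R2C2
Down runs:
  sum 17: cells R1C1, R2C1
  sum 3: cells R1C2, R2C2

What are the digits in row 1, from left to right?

17 in 2 cells must be {8,9}; 3 in 2 cells must be {1,2}.
The 9 across and the 17 down share only 8, so R1C1 = 8.
R1C2 = 9 − 8 = 1 completes the 9 across.
R2C1 = 17 − 8 = 9 completes the 17 down.
R2C2 = 11 − 9 = 2 completes the 11 across.

8 1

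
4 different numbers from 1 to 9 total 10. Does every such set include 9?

The only way to make 10 from 4 distinct digits is {1,2,3,4}, which does not contain 9.

No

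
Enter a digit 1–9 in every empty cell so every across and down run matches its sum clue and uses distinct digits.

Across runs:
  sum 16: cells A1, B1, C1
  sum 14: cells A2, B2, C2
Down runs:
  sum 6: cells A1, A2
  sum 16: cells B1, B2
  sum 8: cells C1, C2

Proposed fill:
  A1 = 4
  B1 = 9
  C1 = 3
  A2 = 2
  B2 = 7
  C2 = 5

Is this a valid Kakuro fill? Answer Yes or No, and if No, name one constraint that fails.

Across: 4+9+3=16; 2+7+5=14. Down: 4+2=6; 9+7=16; 3+5=8. No digit repeats within any run.

Yes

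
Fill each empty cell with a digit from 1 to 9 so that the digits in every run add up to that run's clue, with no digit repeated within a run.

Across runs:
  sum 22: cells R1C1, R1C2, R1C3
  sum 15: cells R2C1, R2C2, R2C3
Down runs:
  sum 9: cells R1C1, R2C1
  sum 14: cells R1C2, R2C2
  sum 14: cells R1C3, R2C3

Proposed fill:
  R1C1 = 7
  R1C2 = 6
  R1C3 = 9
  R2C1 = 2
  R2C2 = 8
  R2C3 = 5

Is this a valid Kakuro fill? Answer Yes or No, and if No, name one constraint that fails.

Across: 7+6+9=22; 2+8+5=15. Down: 7+2=9; 6+8=14; 9+5=14. No digit repeats within any run.

Yes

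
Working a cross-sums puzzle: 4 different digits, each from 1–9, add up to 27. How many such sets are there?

4 distinct digits from 1–9 sum between 10 and 30.
Enumerating: {3,7,8,9}, {4,6,8,9}, {5,6,7,9}.

3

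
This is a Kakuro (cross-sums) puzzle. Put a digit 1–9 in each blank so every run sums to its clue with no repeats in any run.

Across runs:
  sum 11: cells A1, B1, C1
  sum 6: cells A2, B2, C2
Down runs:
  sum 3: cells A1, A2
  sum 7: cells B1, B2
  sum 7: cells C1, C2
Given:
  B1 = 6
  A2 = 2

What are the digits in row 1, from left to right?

1 6 4

6 in 3 cells must be {1,2,3}; 3 in 2 cells must be {1,2}.
A1 = 3 − 2 = 1 completes the 3 down.
C1 = 11 − 7 = 4 completes the 11 across.
B2 = 7 − 6 = 1 completes the 7 down.
C2 = 6 − 3 = 3 completes the 6 across.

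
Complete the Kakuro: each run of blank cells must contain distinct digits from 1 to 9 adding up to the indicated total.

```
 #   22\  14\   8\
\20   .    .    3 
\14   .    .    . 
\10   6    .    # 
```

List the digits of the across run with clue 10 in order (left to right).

Given what's placed, R1C1 must be 9 to fit the 20 across and 22 down.
R1C2 = 20 − 12 = 8 completes the 20 across.
R2C1 = 22 − 15 = 7 completes the 22 down.
R2C3 = 8 − 3 = 5 completes the 8 down.
R3C2 = 10 − 6 = 4 completes the 10 across.
R2C2 = 14 − 12 = 2 completes the 14 across.

6, 4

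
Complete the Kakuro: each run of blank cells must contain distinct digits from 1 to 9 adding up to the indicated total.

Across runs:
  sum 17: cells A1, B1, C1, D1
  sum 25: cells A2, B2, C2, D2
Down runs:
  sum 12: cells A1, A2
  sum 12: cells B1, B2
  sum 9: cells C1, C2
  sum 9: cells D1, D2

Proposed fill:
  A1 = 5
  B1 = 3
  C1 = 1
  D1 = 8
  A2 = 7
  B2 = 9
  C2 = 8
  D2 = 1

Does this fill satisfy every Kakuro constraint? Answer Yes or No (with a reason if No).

Yes

Across: 5+3+1+8=17; 7+9+8+1=25. Down: 5+7=12; 3+9=12; 1+8=9; 8+1=9. No digit repeats within any run.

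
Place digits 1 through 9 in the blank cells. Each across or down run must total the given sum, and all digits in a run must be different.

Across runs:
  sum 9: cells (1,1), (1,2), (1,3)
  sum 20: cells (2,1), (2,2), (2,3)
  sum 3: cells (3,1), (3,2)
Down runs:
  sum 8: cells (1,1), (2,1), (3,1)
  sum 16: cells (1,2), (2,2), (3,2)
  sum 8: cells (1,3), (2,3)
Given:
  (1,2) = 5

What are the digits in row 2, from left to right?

3 in 2 cells must be {1,2}.
(3,2) = 2: the only remaining digit allowed by both the 3 across and the 16 down.
(2,2) = 16 − 7 = 9 completes the 16 down.
(3,1) = 3 − 2 = 1 completes the 3 across.
Given what's placed, (1,1) must be 3 to fit the 9 across and 8 down.
(1,3) = 9 − 8 = 1 completes the 9 across.
(2,1) = 8 − 4 = 4 completes the 8 down.
(2,3) = 20 − 13 = 7 completes the 20 across.

4, 9, 7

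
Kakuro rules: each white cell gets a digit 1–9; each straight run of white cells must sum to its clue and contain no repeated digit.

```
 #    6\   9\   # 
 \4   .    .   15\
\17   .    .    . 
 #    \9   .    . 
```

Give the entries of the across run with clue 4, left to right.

1, 3

4 in 2 cells must be {1,3}.
The 4 across and the 6 down share only 1, so R1C1 = 1.
R1C2 = 4 − 1 = 3 completes the 4 across.
R2C1 = 6 − 1 = 5 completes the 6 down.
R2C2 = 4: the only remaining digit allowed by both the 17 across and the 9 down.
R2C3 = 17 − 9 = 8 completes the 17 across.
R3C2 = 9 − 7 = 2 completes the 9 down.
R3C3 = 9 − 2 = 7 completes the 9 across.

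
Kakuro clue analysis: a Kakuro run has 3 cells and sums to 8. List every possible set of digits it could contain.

{1,2,5}; {1,3,4}

3 distinct digits from 1–9 sum between 6 and 24.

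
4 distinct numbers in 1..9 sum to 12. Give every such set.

{1,2,3,6}; {1,2,4,5}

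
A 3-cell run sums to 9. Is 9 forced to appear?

Counterexample: {1,2,6} sums to 9 without using 9.

No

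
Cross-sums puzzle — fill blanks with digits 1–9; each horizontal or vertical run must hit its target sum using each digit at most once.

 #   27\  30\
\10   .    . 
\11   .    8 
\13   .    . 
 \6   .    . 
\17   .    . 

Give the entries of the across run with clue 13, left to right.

6 7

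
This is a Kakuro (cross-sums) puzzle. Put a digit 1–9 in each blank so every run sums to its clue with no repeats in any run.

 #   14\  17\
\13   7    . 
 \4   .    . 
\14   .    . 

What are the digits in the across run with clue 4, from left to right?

4 in 2 cells must be {1,3}.
R1C2 = 13 − 7 = 6 completes the 13 across.
Given what's placed, R2C2 must be 3 to fit the 4 across and 17 down.
R3C2 = 17 − 9 = 8 completes the 17 down.
R2C1 = 4 − 3 = 1 completes the 4 across.
R3C1 = 14 − 8 = 6 completes the 14 across.

1 3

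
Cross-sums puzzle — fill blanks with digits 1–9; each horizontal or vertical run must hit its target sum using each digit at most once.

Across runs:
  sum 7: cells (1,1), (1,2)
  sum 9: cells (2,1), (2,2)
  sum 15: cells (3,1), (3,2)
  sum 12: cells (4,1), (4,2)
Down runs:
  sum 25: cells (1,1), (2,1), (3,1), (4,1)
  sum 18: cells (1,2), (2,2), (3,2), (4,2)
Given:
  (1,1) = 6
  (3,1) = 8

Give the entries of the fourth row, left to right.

4 8

(1,2) = 7 − 6 = 1 completes the 7 across.
(3,2) = 15 − 8 = 7 completes the 15 across.
Nothing is forced directly, so branch on (4,2), whose candidates are 4 or 8. If (4,2) = 4: that forces (2,2) = 6, after which (4,1) would have to be in {8} for the 12 across but in {2,4,7,9} for the 25 down — contradiction. So (4,2) = 8.
(2,2) = 18 − 16 = 2 completes the 18 down.
(4,1) = 12 − 8 = 4 completes the 12 across.
(2,1) = 9 − 2 = 7 completes the 9 across.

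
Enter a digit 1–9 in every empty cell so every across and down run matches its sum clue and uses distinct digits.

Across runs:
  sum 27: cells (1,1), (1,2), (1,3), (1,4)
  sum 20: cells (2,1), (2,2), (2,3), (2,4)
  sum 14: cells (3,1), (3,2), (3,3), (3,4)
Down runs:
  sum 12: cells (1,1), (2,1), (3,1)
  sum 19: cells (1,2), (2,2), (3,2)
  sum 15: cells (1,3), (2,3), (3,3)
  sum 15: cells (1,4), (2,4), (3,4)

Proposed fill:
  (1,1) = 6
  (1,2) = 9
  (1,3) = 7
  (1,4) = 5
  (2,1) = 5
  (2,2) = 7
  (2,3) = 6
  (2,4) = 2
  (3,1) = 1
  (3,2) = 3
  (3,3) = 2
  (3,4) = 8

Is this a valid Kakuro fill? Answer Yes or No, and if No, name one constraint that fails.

Across: 6+9+7+5=27; 5+7+6+2=20; 1+3+2+8=14. Down: 6+5+1=12; 9+7+3=19; 7+6+2=15; 5+2+8=15. No digit repeats within any run.

Yes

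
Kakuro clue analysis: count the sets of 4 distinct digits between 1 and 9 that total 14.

4 distinct digits from 1–9 sum between 10 and 30.
Enumerating: {1,2,3,8}, {1,2,4,7}, {1,2,5,6}, {1,3,4,6}, {2,3,4,5}.

5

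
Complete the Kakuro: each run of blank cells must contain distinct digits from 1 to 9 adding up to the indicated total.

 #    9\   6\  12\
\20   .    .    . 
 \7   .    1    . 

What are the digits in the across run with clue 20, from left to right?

7 in 3 cells must be {1,2,4}.
R1C2 = 6 − 1 = 5 completes the 6 down.
R2C3 = 4: the only remaining digit allowed by both the 7 across and the 12 down.
R1C3 = 12 − 4 = 8 completes the 12 down.
R2C1 = 7 − 5 = 2 completes the 7 across.
R1C1 = 20 − 13 = 7 completes the 20 across.

7 5 8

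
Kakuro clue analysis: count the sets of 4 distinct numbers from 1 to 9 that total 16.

4 distinct digits from 1–9 sum between 10 and 30.

8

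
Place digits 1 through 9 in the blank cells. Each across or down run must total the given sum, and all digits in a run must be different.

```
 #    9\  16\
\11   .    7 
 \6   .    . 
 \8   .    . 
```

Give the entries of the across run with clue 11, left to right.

R1C1 = 11 − 7 = 4 completes the 11 across.
Given what's placed, R2C1 must be 2 to fit the 6 across and 9 down.
R2C2 = 6 − 2 = 4 completes the 6 across.
R3C1 = 9 − 6 = 3 completes the 9 down.
R3C2 = 8 − 3 = 5 completes the 8 across.

4 7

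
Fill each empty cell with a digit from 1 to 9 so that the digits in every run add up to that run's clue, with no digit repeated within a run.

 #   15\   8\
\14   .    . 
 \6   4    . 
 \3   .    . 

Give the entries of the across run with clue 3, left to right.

2 1

3 in 2 cells must be {1,2}.
Only 5 fits R1C2 under both its across sum 14 and down sum 8.
R2C2 = 6 − 4 = 2 completes the 6 across.
Given what's placed, R3C1 must be 2 to fit the 3 across and 15 down.
R3C2 = 3 − 2 = 1 completes the 3 across.
R1C1 = 14 − 5 = 9 completes the 14 across.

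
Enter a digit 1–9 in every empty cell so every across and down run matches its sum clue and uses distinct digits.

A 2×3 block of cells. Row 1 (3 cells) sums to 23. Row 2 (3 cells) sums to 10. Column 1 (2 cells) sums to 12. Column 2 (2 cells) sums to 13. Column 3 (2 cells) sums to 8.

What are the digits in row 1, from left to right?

9 8 6

23 in 3 cells must be {6,8,9}.
The 23 across and the 8 down share only 6, so (1,3) = 6.
(2,3) = 8 − 6 = 2 completes the 8 down.
Nothing is forced directly, so branch on (2,2), whose candidates are 5 or 7. If (2,2) = 7: then (1,2) would have to be in {8,9} for the 23 across but in {6} for the 13 down — contradiction. So (2,2) = 5.
(1,2) = 13 − 5 = 8 completes the 13 down.
(2,1) = 10 − 7 = 3 completes the 10 across.
(1,1) = 23 − 14 = 9 completes the 23 across.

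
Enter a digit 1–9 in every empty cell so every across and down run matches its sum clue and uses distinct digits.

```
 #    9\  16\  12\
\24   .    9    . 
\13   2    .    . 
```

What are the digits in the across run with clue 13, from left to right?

2 7 4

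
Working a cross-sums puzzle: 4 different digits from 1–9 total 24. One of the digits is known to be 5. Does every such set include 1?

Counterexample: {2,5,8,9} sums to 24 under that restriction without using 1.

No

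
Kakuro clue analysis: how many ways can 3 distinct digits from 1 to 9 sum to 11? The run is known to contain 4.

3 distinct digits from 1–9 sum between 6 and 24.
Keeping only sets containing 4.
Enumerating: {1,4,6}, {2,4,5}.

2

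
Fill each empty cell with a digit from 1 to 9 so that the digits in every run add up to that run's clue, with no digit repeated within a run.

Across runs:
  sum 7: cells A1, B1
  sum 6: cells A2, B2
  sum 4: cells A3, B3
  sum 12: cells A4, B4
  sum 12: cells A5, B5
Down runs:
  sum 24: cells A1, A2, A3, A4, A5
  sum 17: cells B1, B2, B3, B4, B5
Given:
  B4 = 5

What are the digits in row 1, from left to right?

1 6

4 in 2 cells must be {1,3}.
A4 = 12 − 5 = 7 completes the 12 across.
B5 = 3: the only remaining digit allowed by both the 12 across and the 17 down.
Given what's placed, B3 must be 1 to fit the 4 across and 17 down.
A5 = 12 − 3 = 9 completes the 12 across.
B2 = 2: the only remaining digit allowed by both the 6 across and the 17 down.
A3 = 4 − 1 = 3 completes the 4 across.
B1 = 17 − 11 = 6 completes the 17 down.
A2 = 6 − 2 = 4 completes the 6 across.
A1 = 7 − 6 = 1 completes the 7 across.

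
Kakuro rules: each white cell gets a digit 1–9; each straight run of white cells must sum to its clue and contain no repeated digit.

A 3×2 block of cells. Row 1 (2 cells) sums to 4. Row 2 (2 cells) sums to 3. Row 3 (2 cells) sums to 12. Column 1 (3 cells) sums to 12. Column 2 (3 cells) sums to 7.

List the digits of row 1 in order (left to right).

4 in 2 cells must be {1,3}; 3 in 2 cells must be {1,2}; 7 in 3 cells must be {1,2,4}.
The 4 across and the 7 down share only 1, so (1,2) = 1.
Given what's placed, (2,2) must be 2 to fit the 3 across and 7 down.
(3,2) = 7 − 3 = 4 completes the 7 down.
(1,1) = 4 − 1 = 3 completes the 4 across.
(2,1) = 3 − 2 = 1 completes the 3 across.
(3,1) = 12 − 4 = 8 completes the 12 across.

3 1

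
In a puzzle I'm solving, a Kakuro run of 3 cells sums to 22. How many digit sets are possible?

3 distinct digits from 1–9 sum between 6 and 24.
Enumerating: {5,8,9}, {6,7,9}.

2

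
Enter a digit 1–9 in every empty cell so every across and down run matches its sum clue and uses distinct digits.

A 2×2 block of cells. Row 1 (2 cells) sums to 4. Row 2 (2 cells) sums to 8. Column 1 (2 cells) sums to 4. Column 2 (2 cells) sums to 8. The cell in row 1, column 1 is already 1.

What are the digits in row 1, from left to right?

1 3

4 in 2 cells must be {1,3}.
(1,2) = 4 − 1 = 3 completes the 4 across.
(2,1) = 4 − 1 = 3 completes the 4 down.
(2,2) = 8 − 3 = 5 completes the 8 across.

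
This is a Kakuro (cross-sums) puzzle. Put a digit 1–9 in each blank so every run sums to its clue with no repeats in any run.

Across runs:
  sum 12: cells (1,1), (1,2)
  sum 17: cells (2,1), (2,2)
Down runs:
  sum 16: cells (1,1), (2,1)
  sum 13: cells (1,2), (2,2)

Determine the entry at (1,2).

17 in 2 cells must be {8,9}; 16 in 2 cells must be {7,9}.
The 17 across and the 16 down share only 9, so (2,1) = 9.
(2,2) = 17 − 9 = 8 completes the 17 across.
(1,1) = 16 − 9 = 7 completes the 16 down.
(1,2) = 12 − 7 = 5 completes the 12 across.

5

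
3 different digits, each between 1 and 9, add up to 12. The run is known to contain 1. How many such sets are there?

3 distinct digits from 1–9 sum between 6 and 24.
Keeping only sets containing 1.
Enumerating: {1,2,9}, {1,3,8}, {1,4,7}, {1,5,6}.

4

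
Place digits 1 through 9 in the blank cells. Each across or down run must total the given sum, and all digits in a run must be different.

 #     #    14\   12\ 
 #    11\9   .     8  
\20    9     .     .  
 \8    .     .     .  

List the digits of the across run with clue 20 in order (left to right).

R1C2 = 9 − 8 = 1 completes the 9 across.
R2C3 = 3: the only remaining digit allowed by both the 20 across and the 12 down.
R3C1 = 11 − 9 = 2 completes the 11 down.
Given what's placed, R3C2 must be 5 to fit the 8 across and 14 down.
R3C3 = 8 − 7 = 1 completes the 8 across.
R2C2 = 20 − 12 = 8 completes the 20 across.

9 8 3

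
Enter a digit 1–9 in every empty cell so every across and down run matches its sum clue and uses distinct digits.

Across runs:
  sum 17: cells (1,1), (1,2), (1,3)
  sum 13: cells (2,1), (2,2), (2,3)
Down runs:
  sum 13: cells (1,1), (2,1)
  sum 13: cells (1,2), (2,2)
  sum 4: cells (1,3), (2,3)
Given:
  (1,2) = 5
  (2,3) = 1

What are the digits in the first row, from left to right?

4 in 2 cells must be {1,3}.
(1,3) = 4 − 1 = 3 completes the 4 down.
(2,2) = 13 − 5 = 8 completes the 13 down.
(1,1) = 17 − 8 = 9 completes the 17 across.
(2,1) = 13 − 9 = 4 completes the 13 across.

9 5 3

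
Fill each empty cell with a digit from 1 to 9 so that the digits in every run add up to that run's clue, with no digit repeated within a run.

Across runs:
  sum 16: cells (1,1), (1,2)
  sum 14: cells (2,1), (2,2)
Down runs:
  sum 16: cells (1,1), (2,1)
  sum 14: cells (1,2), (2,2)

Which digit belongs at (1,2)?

16 in 2 cells must be {7,9}.
The 16 across and the 14 down share only 9, so (1,2) = 9.
The 14 across and the 16 down share only 9, so (2,1) = 9.
(2,2) = 14 − 9 = 5 completes the 14 across.
(1,1) = 16 − 9 = 7 completes the 16 across.

9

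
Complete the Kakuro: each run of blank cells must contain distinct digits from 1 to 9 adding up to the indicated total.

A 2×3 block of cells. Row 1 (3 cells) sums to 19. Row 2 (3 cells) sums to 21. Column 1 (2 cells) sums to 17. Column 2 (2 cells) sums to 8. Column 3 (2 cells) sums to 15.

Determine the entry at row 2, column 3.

7

17 in 2 cells must be {8,9}.
Nothing is forced directly, so branch on (2,2), whose candidates are 5 or 6 or 7. If (2,2) = 5: that forces (1,2) = 3, (2,1) = 9, (2,3) = 7, after which (1,1) would have to be in {7,9} for the 19 across but in {8} for the 17 down — contradiction. If (2,2) = 7: then (1,2) would have to be in {2,3,4,5,6,7,8,9} for the 19 across but in {1} for the 8 down — contradiction. So (2,2) = 6.
(1,2) = 8 − 6 = 2 completes the 8 down.
Given what's placed, (2,1) must be 8 to fit the 21 across and 17 down.
(2,3) = 21 − 14 = 7 completes the 21 across.
(1,1) = 17 − 8 = 9 completes the 17 down.
(1,3) = 19 − 11 = 8 completes the 19 across.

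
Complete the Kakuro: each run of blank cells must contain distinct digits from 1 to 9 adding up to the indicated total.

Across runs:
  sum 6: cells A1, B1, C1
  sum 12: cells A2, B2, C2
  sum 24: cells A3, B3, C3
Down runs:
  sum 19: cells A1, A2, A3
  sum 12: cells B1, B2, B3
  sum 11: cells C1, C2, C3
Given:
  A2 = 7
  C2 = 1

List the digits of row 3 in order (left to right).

9 7 8

6 in 3 cells must be {1,2,3}; 24 in 3 cells must be {7,8,9}.
Given what's placed, A1 must be 3 to fit the 6 across and 19 down.
Given what's placed, C1 must be 2 to fit the 6 across and 11 down.
B2 = 12 − 8 = 4 completes the 12 across.
A3 = 19 − 10 = 9 completes the 19 down.
Given what's placed, B3 must be 7 to fit the 24 across and 12 down.
C3 = 24 − 16 = 8 completes the 24 across.
B1 = 6 − 5 = 1 completes the 6 across.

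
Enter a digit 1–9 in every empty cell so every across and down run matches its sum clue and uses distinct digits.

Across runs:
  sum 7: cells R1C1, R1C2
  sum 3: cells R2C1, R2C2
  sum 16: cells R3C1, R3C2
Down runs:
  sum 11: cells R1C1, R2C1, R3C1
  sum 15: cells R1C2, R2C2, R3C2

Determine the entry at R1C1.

3

3 in 2 cells must be {1,2}; 16 in 2 cells must be {7,9}.
The 16 across and the 11 down share only 7, so R3C1 = 7.
R3C2 = 16 − 7 = 9 completes the 16 across.
Given what's placed, R2C1 must be 1 to fit the 3 across and 11 down.
R2C2 = 3 − 1 = 2 completes the 3 across.
R1C1 = 11 − 8 = 3 completes the 11 down.
R1C2 = 7 − 3 = 4 completes the 7 across.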